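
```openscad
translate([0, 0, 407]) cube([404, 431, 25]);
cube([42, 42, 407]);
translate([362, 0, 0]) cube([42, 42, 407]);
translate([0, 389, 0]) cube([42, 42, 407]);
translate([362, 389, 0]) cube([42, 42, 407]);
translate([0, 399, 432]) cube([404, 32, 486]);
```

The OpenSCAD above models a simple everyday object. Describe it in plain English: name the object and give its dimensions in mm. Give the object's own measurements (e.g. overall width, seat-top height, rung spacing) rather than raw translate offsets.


A chair. The seat is a 404×431×25 mm slab with its top at z = 432 mm, on four 42×42 mm corner legs (flush with the seat edges, standing on z = 0). A flat backrest 32 mm thick, 486 mm tall, spans the full seat width and rises from the seat top along its +y edge, rear face flush with the rear of the seat.


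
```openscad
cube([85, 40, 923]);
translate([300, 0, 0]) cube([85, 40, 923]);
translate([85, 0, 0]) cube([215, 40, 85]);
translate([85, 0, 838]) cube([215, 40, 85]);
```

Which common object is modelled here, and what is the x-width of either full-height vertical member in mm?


A picture frame. The border width is 85 mm.

Four thin pieces enclosing a rectangular opening — a picture frame. The two full-height stiles are 923 mm tall; the top rail sits at z = 838 and is 85 mm tall, so the border above the opening is 923 − 838 = 85 mm, matching the stile x-width.


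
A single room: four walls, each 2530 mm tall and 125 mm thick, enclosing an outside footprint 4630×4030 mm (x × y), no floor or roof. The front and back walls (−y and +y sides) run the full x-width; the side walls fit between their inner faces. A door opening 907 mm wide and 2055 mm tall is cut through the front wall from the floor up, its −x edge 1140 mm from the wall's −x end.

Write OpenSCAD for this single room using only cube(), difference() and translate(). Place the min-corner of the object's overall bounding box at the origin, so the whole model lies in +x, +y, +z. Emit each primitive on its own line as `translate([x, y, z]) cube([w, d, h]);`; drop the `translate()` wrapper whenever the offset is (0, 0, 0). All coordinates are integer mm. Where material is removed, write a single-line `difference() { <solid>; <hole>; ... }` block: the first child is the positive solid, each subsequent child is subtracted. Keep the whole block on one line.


difference() { cube([4630, 125, 2530]); translate([1140, 0, 0]) cube([907, 125, 2055]); }
translate([0, 3905, 0]) cube([4630, 125, 2530]);
translate([0, 125, 0]) cube([125, 3780, 2530]);
translate([4505, 125, 0]) cube([125, 3780, 2530]);


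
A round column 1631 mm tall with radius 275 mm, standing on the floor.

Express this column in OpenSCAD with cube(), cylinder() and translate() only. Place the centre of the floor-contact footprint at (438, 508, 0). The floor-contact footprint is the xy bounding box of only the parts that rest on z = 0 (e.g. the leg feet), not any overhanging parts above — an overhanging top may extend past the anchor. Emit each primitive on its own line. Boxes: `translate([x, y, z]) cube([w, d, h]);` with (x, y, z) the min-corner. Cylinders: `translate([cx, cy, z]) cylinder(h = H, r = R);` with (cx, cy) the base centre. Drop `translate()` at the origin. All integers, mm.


translate([438, 508, 0]) cylinder(h = 1631, r = 275);


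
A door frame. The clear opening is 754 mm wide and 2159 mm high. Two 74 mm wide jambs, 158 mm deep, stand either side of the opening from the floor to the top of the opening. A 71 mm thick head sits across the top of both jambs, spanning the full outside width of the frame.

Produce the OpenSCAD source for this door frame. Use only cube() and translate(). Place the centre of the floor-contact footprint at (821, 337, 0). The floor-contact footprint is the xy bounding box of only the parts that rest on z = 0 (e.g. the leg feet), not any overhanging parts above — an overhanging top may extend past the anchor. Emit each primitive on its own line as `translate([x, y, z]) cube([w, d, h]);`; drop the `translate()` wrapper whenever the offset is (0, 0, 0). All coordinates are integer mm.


translate([370, 258, 0]) cube([74, 158, 2159]);
translate([1198, 258, 0]) cube([74, 158, 2159]);
translate([370, 258, 2159]) cube([902, 158, 71]);


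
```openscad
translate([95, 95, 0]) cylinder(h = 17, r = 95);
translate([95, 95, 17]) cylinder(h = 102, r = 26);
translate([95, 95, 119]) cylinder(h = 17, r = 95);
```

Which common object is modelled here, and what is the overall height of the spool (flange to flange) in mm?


A spool. The overall height is 136 mm.

Three coaxial cylinders, large–small–large — a spool. Two 17 mm flanges and a 102 mm core give 17 + 102 + 17 = 136 mm.


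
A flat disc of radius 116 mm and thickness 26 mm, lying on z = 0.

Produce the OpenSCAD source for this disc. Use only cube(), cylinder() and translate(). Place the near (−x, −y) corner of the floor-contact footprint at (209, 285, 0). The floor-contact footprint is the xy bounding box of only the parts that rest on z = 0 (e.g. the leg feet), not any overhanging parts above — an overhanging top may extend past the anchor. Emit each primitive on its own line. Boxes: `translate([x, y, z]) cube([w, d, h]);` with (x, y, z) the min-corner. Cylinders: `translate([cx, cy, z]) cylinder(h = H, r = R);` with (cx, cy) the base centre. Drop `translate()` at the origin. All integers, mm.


translate([325, 401, 0]) cylinder(h = 26, r = 116);


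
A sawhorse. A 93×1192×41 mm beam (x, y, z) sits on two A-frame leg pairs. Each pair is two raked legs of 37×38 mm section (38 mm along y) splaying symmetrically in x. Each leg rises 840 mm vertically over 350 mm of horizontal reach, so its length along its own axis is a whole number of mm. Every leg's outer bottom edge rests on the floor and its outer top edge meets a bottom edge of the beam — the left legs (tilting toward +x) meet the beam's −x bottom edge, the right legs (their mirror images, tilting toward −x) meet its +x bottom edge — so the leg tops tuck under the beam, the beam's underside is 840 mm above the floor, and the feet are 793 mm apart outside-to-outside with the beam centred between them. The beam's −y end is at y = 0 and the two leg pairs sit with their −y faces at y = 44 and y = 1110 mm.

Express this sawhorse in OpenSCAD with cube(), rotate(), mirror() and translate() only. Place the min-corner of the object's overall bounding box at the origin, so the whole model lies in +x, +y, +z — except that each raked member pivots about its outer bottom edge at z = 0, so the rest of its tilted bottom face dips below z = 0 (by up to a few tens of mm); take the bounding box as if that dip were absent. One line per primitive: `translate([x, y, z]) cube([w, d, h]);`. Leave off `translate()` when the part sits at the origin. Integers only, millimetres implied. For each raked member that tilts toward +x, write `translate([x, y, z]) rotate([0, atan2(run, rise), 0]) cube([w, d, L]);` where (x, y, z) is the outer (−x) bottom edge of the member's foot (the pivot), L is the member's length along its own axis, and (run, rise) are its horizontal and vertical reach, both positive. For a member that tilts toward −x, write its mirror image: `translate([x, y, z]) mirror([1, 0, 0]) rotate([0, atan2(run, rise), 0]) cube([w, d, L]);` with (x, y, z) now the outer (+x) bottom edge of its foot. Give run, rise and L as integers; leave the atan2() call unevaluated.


// leg length = √(350² + 840²) = 910
// right-leg outer foot x = 2·350 + 93 = 793
// beam min-corner = (350, 0, 840)
translate([350, 0, 840]) cube([93, 1192, 41]);
translate([0, 44, 0]) rotate([0, atan2(350, 840), 0]) cube([37, 38, 910]);
translate([793, 44, 0]) mirror([1, 0, 0]) rotate([0, atan2(350, 840), 0]) cube([37, 38, 910]);
translate([0, 1110, 0]) rotate([0, atan2(350, 840), 0]) cube([37, 38, 910]);
translate([793, 1110, 0]) mirror([1, 0, 0]) rotate([0, atan2(350, 840), 0]) cube([37, 38, 910]);


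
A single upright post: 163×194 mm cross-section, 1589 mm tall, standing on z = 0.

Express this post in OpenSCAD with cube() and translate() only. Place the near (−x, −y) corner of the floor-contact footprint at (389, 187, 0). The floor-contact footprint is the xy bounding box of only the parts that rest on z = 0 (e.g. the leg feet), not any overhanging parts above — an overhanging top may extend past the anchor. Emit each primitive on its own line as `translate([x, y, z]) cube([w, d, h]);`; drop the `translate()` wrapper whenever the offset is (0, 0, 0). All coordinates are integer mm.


translate([389, 187, 0]) cube([163, 194, 1589]);


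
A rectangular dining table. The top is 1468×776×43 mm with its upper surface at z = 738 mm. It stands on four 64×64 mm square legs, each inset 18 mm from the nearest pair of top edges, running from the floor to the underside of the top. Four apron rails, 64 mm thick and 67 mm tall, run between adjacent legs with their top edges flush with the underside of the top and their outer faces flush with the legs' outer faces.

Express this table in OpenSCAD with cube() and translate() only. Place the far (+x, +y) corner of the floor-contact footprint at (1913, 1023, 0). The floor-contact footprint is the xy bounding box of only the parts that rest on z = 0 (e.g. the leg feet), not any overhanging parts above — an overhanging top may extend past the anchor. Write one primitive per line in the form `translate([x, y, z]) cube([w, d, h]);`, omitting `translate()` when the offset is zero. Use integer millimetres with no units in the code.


translate([463, 265, 695]) cube([1468, 776, 43]);
translate([481, 283, 0]) cube([64, 64, 695]);
translate([1849, 283, 0]) cube([64, 64, 695]);
translate([481, 959, 0]) cube([64, 64, 695]);
translate([1849, 959, 0]) cube([64, 64, 695]);
translate([545, 283, 628]) cube([1304, 64, 67]);
translate([545, 959, 628]) cube([1304, 64, 67]);
translate([481, 347, 628]) cube([64, 612, 67]);
translate([1849, 347, 628]) cube([64, 612, 67]);


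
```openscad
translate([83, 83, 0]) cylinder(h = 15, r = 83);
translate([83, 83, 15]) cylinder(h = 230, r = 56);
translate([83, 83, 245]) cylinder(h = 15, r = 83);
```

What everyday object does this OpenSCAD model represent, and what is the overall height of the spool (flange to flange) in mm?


A spool. The overall height is 260 mm.

Three coaxial cylinders, large–small–large — a spool. Two 15 mm flanges and a 230 mm core give 15 + 230 + 15 = 260 mm.


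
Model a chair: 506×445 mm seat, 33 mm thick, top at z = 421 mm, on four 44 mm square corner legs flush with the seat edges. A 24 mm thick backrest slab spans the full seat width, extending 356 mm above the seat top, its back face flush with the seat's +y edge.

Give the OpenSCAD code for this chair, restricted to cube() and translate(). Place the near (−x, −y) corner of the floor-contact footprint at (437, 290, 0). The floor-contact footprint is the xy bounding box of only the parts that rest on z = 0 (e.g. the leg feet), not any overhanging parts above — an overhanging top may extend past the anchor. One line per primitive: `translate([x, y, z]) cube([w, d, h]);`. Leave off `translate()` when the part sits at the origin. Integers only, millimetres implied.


translate([437, 290, 388]) cube([506, 445, 33]);
translate([437, 290, 0]) cube([44, 44, 388]);
translate([899, 290, 0]) cube([44, 44, 388]);
translate([437, 691, 0]) cube([44, 44, 388]);
translate([899, 691, 0]) cube([44, 44, 388]);
translate([437, 711, 421]) cube([506, 24, 356]);


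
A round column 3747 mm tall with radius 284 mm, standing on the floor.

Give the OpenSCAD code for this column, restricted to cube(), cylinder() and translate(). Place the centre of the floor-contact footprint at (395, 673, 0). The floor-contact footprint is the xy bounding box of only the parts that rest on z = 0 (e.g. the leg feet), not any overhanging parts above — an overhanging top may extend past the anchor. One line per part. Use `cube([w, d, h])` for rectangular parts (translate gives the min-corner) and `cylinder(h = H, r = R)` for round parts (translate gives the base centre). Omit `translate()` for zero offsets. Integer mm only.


translate([395, 673, 0]) cylinder(h = 3747, r = 284);


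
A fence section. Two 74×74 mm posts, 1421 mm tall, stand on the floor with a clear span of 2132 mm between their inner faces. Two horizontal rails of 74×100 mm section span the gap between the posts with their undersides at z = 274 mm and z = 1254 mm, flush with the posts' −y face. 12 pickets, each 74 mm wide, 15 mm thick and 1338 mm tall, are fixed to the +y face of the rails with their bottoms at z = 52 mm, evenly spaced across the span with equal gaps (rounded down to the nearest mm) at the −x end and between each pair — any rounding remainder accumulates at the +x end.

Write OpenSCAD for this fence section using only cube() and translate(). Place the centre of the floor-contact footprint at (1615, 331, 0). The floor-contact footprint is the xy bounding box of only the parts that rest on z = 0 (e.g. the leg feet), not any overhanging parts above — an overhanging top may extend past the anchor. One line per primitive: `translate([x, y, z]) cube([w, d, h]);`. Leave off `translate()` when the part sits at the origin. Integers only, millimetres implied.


translate([475, 294, 0]) cube([74, 74, 1421]);
translate([2681, 294, 0]) cube([74, 74, 1421]);
translate([549, 294, 274]) cube([2132, 74, 100]);
translate([549, 294, 1254]) cube([2132, 74, 100]);
translate([644, 368, 52]) cube([74, 15, 1338]);
translate([813, 368, 52]) cube([74, 15, 1338]);
translate([982, 368, 52]) cube([74, 15, 1338]);
translate([1151, 368, 52]) cube([74, 15, 1338]);
translate([1320, 368, 52]) cube([74, 15, 1338]);
translate([1489, 368, 52]) cube([74, 15, 1338]);
translate([1658, 368, 52]) cube([74, 15, 1338]);
translate([1827, 368, 52]) cube([74, 15, 1338]);
translate([1996, 368, 52]) cube([74, 15, 1338]);
translate([2165, 368, 52]) cube([74, 15, 1338]);
translate([2334, 368, 52]) cube([74, 15, 1338]);
translate([2503, 368, 52]) cube([74, 15, 1338]);


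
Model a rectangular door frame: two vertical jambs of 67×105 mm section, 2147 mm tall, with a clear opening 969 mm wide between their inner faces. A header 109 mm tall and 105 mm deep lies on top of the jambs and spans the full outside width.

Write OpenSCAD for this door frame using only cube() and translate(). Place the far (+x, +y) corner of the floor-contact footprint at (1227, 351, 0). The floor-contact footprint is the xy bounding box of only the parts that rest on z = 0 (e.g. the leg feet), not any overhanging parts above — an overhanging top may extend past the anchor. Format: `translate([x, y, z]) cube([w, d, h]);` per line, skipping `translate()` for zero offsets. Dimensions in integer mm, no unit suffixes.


translate([124, 246, 0]) cube([67, 105, 2147]);
translate([1160, 246, 0]) cube([67, 105, 2147]);
translate([124, 246, 2147]) cube([1103, 105, 109]);


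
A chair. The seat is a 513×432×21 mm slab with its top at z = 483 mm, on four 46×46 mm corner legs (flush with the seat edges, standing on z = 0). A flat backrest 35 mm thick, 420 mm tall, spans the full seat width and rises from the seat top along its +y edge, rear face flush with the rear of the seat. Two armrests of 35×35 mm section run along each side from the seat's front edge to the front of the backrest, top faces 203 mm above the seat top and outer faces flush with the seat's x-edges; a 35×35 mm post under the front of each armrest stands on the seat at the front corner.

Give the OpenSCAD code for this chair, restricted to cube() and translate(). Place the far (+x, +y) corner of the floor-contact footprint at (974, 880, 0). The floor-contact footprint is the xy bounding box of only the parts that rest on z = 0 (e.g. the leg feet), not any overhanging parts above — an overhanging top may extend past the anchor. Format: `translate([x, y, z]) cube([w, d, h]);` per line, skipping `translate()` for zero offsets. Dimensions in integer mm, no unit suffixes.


// leg_h = 483 - 21 = 462
// arm post h = 203 - 35 = 168
translate([461, 448, 462]) cube([513, 432, 21]);
translate([461, 448, 0]) cube([46, 46, 462]);
translate([928, 448, 0]) cube([46, 46, 462]);
translate([461, 834, 0]) cube([46, 46, 462]);
translate([928, 834, 0]) cube([46, 46, 462]);
translate([461, 845, 483]) cube([513, 35, 420]);
translate([461, 448, 651]) cube([35, 397, 35]);
translate([939, 448, 651]) cube([35, 397, 35]);
translate([461, 448, 483]) cube([35, 35, 168]);
translate([939, 448, 483]) cube([35, 35, 168]);


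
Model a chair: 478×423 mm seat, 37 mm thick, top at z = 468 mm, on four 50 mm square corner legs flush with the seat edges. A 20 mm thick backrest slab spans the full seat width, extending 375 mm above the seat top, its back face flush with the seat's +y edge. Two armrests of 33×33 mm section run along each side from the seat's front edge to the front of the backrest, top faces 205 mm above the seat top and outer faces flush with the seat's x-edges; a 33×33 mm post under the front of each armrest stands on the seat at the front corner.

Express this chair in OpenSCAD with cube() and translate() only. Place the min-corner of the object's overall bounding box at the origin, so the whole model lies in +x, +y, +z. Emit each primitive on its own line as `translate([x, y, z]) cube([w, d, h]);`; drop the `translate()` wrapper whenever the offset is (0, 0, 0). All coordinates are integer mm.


// leg_h = 468 - 37 = 431
// arm post h = 205 - 33 = 172
translate([0, 0, 431]) cube([478, 423, 37]);
cube([50, 50, 431]);
translate([428, 0, 0]) cube([50, 50, 431]);
translate([0, 373, 0]) cube([50, 50, 431]);
translate([428, 373, 0]) cube([50, 50, 431]);
translate([0, 403, 468]) cube([478, 20, 375]);
translate([0, 0, 640]) cube([33, 403, 33]);
translate([445, 0, 640]) cube([33, 403, 33]);
translate([0, 0, 468]) cube([33, 33, 172]);
translate([445, 0, 468]) cube([33, 33, 172]);


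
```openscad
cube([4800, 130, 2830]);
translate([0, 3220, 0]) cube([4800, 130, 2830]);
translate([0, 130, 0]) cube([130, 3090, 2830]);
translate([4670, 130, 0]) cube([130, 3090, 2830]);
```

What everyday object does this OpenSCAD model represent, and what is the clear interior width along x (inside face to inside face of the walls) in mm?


A house (or room) frame. The interior width is 4540 mm.

Four 2830 mm walls enclosing a rectangle with no floor or roof — a room or house frame. Outside width is 4800 mm and wall thickness is 130 mm, so the interior width is 4800 − 2 × 130 = 4540 mm.


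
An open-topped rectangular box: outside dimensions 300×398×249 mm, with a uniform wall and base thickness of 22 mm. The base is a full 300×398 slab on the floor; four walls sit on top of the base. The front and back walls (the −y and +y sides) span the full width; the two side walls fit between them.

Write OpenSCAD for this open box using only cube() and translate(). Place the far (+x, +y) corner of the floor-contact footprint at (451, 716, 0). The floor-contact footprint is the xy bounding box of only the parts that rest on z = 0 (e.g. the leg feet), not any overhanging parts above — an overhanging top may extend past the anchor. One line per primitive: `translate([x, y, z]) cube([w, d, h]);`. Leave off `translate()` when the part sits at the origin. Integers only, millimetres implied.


translate([151, 318, 0]) cube([300, 398, 22]);
translate([151, 318, 22]) cube([300, 22, 227]);
translate([151, 694, 22]) cube([300, 22, 227]);
translate([151, 340, 22]) cube([22, 354, 227]);
translate([429, 340, 22]) cube([22, 354, 227]);


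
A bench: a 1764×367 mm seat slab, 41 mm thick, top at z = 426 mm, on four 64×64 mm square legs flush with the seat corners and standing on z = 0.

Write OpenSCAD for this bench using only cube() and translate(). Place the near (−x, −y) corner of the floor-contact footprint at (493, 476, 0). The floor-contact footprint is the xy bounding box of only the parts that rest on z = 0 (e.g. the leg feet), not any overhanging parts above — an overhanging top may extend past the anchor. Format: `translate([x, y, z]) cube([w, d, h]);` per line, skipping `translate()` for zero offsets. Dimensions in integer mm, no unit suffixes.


translate([493, 476, 385]) cube([1764, 367, 41]);
translate([493, 476, 0]) cube([64, 64, 385]);
translate([493, 779, 0]) cube([64, 64, 385]);
translate([2193, 476, 0]) cube([64, 64, 385]);
translate([2193, 779, 0]) cube([64, 64, 385]);


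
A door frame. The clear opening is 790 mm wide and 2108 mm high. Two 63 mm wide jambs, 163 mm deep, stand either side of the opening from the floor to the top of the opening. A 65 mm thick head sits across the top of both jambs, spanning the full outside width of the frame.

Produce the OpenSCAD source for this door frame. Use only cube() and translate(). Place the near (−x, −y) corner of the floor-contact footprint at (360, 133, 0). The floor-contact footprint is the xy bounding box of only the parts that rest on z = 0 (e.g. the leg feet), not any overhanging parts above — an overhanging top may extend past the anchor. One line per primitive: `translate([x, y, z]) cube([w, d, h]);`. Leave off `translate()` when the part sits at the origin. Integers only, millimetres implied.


translate([360, 133, 0]) cube([63, 163, 2108]);
translate([1213, 133, 0]) cube([63, 163, 2108]);
translate([360, 133, 2108]) cube([916, 163, 65]);


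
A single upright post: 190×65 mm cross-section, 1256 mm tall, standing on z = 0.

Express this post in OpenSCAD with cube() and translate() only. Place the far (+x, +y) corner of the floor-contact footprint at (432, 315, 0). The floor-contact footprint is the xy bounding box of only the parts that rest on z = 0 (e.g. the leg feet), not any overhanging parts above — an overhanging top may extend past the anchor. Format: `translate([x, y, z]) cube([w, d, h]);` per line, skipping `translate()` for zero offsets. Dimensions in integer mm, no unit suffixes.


translate([242, 250, 0]) cube([190, 65, 1256]);


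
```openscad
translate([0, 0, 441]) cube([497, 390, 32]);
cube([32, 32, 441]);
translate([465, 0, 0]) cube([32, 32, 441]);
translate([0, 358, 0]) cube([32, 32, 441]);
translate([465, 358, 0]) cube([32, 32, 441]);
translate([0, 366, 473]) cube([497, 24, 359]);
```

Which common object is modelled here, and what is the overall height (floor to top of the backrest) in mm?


A chair. The overall height is 832 mm.

A slab on four corner posts with a tall panel at the back — a chair. The seat slab sits at z = 441 with thickness 32, and the 359 mm backrest starts at the seat top, so the overall height is 441 + 32 + 359 = 832 mm.


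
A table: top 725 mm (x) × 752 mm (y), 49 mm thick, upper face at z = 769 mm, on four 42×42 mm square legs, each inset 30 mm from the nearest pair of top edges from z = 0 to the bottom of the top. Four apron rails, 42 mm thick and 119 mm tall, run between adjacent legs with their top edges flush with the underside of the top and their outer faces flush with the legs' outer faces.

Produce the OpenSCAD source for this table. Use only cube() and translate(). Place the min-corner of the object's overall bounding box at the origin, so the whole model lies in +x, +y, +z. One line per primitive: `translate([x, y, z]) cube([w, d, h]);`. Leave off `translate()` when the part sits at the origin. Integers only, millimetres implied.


// leg_h = 769 - 49 = 720
// apron z = 720 - 119 = 601
translate([0, 0, 720]) cube([725, 752, 49]);
translate([30, 30, 0]) cube([42, 42, 720]);
translate([653, 30, 0]) cube([42, 42, 720]);
translate([30, 680, 0]) cube([42, 42, 720]);
translate([653, 680, 0]) cube([42, 42, 720]);
translate([72, 30, 601]) cube([581, 42, 119]);
translate([72, 680, 601]) cube([581, 42, 119]);
translate([30, 72, 601]) cube([42, 608, 119]);
translate([653, 72, 601]) cube([42, 608, 119]);


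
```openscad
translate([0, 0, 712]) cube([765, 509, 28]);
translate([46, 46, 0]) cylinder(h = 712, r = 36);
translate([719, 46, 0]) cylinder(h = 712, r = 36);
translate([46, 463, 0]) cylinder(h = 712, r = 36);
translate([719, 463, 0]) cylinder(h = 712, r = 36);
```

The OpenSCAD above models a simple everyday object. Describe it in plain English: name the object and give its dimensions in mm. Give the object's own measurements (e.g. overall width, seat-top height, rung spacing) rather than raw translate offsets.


A rectangular dining table. The top is 765×509×28 mm with its upper surface at z = 740 mm. It stands on four round legs of 72 mm diameter, each leg's bounding box inset 10 mm from the nearest pair of top edges, running from the floor to the underside of the top.


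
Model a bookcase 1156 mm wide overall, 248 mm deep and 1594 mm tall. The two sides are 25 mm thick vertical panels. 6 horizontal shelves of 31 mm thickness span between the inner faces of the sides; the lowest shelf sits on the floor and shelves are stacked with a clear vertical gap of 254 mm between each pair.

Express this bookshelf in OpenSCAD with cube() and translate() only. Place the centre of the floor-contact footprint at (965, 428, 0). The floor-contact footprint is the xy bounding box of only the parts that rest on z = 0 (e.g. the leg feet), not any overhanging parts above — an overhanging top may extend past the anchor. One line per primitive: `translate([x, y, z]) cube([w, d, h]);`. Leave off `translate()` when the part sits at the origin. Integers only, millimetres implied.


translate([387, 304, 0]) cube([25, 248, 1594]);
translate([1518, 304, 0]) cube([25, 248, 1594]);
translate([412, 304, 0]) cube([1106, 248, 31]);
translate([412, 304, 285]) cube([1106, 248, 31]);
translate([412, 304, 570]) cube([1106, 248, 31]);
translate([412, 304, 855]) cube([1106, 248, 31]);
translate([412, 304, 1140]) cube([1106, 248, 31]);
translate([412, 304, 1425]) cube([1106, 248, 31]);


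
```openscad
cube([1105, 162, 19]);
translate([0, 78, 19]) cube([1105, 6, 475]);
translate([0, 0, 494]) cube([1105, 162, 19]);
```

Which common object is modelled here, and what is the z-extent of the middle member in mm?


An I-beam. The web height is 475 mm.

Two wide flanges with a thin centred web — an I-beam. Overall 513 mm minus two 19 mm flanges gives a web of 513 − 2·19 = 475 mm.


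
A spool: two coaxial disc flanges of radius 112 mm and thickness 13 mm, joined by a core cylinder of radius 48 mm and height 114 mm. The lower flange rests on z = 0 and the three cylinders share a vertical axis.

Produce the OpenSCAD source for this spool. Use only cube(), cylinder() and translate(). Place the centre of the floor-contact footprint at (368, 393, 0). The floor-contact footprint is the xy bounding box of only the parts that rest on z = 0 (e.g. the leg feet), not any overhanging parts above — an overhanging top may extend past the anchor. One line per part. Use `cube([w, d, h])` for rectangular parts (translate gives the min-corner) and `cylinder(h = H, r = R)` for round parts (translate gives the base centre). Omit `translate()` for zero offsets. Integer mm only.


translate([368, 393, 0]) cylinder(h = 13, r = 112);
translate([368, 393, 13]) cylinder(h = 114, r = 48);
translate([368, 393, 127]) cylinder(h = 13, r = 112);


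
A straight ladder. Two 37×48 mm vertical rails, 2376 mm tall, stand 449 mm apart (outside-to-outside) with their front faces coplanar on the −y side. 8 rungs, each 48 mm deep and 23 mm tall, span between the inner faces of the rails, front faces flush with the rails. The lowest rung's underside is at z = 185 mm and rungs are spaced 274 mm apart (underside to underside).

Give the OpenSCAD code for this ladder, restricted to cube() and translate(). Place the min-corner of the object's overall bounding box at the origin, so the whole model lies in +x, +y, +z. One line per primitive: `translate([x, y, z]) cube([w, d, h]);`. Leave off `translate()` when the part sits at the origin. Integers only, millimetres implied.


// rung span = 449 - 2*37 = 375
// rung[k] z = 185 + k*274
cube([37, 48, 2376]);
translate([412, 0, 0]) cube([37, 48, 2376]);
translate([37, 0, 185]) cube([375, 48, 23]);
translate([37, 0, 459]) cube([375, 48, 23]);
translate([37, 0, 733]) cube([375, 48, 23]);
translate([37, 0, 1007]) cube([375, 48, 23]);
translate([37, 0, 1281]) cube([375, 48, 23]);
translate([37, 0, 1555]) cube([375, 48, 23]);
translate([37, 0, 1829]) cube([375, 48, 23]);
translate([37, 0, 2103]) cube([375, 48, 23]);


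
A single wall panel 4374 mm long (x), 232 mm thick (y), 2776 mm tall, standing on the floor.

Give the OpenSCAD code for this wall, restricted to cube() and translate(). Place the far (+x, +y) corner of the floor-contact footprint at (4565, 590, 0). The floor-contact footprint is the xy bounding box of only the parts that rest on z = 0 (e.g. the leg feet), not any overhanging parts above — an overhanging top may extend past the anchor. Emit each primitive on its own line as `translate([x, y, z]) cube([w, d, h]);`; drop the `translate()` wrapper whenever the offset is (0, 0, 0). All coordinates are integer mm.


translate([191, 358, 0]) cube([4374, 232, 2776]);


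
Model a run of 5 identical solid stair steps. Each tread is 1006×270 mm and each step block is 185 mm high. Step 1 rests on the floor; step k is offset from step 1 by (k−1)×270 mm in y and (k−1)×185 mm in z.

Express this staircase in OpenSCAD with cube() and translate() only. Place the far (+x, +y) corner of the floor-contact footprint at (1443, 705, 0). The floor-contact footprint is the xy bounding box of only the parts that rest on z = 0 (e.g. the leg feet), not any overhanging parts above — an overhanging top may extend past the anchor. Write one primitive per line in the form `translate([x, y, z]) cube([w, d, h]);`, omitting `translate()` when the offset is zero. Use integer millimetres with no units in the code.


translate([437, 435, 0]) cube([1006, 270, 185]);
translate([437, 705, 185]) cube([1006, 270, 185]);
translate([437, 975, 370]) cube([1006, 270, 185]);
translate([437, 1245, 555]) cube([1006, 270, 185]);
translate([437, 1515, 740]) cube([1006, 270, 185]);


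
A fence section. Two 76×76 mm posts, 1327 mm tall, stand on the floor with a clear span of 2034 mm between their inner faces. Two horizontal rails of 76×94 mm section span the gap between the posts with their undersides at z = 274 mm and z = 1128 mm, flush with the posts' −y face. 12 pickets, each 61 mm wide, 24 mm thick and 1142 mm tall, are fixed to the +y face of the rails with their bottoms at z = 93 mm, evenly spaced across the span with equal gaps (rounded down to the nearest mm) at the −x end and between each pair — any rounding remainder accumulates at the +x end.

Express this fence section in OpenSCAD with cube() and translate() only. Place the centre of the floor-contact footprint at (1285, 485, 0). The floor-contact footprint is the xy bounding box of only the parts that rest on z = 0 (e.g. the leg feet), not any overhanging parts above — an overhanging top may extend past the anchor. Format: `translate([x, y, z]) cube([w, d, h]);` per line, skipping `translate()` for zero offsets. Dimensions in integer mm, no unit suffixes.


translate([192, 447, 0]) cube([76, 76, 1327]);
translate([2302, 447, 0]) cube([76, 76, 1327]);
translate([268, 447, 274]) cube([2034, 76, 94]);
translate([268, 447, 1128]) cube([2034, 76, 94]);
translate([368, 523, 93]) cube([61, 24, 1142]);
translate([529, 523, 93]) cube([61, 24, 1142]);
translate([690, 523, 93]) cube([61, 24, 1142]);
translate([851, 523, 93]) cube([61, 24, 1142]);
translate([1012, 523, 93]) cube([61, 24, 1142]);
translate([1173, 523, 93]) cube([61, 24, 1142]);
translate([1334, 523, 93]) cube([61, 24, 1142]);
translate([1495, 523, 93]) cube([61, 24, 1142]);
translate([1656, 523, 93]) cube([61, 24, 1142]);
translate([1817, 523, 93]) cube([61, 24, 1142]);
translate([1978, 523, 93]) cube([61, 24, 1142]);
translate([2139, 523, 93]) cube([61, 24, 1142]);


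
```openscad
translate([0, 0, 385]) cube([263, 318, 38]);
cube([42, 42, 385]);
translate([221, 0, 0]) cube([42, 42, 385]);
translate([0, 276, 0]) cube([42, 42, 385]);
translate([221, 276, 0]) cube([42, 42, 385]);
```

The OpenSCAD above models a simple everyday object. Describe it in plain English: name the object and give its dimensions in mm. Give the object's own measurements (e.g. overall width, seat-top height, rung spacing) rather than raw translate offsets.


A simple wooden stool: a rectangular seat 263 mm (x) by 318 mm (y), 38 mm thick, top face at z = 423 mm, on four square legs, each 42×42 mm in cross-section. The legs rest on z = 0, each flush with a corner of the seat.


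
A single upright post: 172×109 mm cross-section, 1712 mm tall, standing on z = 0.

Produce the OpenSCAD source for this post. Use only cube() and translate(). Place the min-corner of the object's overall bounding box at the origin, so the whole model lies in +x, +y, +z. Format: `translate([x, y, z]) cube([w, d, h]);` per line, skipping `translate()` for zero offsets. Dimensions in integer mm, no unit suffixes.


cube([172, 109, 1712]);


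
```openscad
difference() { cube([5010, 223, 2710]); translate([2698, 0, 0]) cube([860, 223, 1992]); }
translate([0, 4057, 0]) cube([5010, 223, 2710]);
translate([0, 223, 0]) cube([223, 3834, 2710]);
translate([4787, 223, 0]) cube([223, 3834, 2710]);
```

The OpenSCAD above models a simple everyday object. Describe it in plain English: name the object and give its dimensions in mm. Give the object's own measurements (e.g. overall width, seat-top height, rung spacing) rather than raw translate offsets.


A single room: four walls, each 2710 mm tall and 223 mm thick, enclosing an outside footprint 5010×4280 mm (x × y), no floor or roof. The front and back walls (−y and +y sides) run the full x-width; the side walls fit between their inner faces. A door opening 860 mm wide and 1992 mm tall is cut through the front wall from the floor up, its −x edge 2698 mm from the wall's −x end.


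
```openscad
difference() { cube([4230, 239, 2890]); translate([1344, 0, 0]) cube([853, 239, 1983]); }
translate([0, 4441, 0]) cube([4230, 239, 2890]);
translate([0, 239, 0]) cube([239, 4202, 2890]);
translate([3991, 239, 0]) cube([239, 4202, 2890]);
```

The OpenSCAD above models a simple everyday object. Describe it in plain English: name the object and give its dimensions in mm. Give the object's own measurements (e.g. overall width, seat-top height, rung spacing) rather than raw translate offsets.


A single room: four walls, each 2890 mm tall and 239 mm thick, enclosing an outside footprint 4230×4680 mm (x × y), no floor or roof. The front and back walls (−y and +y sides) run the full x-width; the side walls fit between their inner faces. A door opening 853 mm wide and 1983 mm tall is cut through the front wall from the floor up, its −x edge 1344 mm from the wall's −x end.


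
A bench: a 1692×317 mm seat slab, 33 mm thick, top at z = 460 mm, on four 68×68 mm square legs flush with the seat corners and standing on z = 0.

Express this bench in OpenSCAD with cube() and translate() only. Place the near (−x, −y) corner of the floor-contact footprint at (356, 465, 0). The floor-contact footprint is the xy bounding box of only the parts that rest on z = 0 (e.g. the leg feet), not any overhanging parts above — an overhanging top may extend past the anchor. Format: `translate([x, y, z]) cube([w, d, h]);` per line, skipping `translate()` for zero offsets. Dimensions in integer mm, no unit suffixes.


// leg_h = 460 − 33 = 427
translate([356, 465, 427]) cube([1692, 317, 33]);
translate([356, 465, 0]) cube([68, 68, 427]);
translate([356, 714, 0]) cube([68, 68, 427]);
translate([1980, 465, 0]) cube([68, 68, 427]);
translate([1980, 714, 0]) cube([68, 68, 427]);


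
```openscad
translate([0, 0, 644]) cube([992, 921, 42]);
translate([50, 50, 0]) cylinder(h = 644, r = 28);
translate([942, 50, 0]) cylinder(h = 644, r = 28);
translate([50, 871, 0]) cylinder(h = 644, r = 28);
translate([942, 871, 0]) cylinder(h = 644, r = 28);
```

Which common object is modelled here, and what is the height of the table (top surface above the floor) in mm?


A table. The table height is 686 mm.

A 992×921×42 slab sits at z = 644 on four Ø56 mm round legs — a table. The top surface is at 644 + 42 = 686 mm.


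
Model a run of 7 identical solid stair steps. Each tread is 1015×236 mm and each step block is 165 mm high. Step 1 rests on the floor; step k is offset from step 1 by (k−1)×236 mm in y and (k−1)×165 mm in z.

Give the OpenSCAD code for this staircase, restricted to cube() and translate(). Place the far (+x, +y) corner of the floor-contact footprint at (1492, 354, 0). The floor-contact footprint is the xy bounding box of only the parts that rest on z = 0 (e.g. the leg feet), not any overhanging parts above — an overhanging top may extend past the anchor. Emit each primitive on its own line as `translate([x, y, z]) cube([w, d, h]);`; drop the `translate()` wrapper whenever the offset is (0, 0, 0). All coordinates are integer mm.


translate([477, 118, 0]) cube([1015, 236, 165]);
translate([477, 354, 165]) cube([1015, 236, 165]);
translate([477, 590, 330]) cube([1015, 236, 165]);
translate([477, 826, 495]) cube([1015, 236, 165]);
translate([477, 1062, 660]) cube([1015, 236, 165]);
translate([477, 1298, 825]) cube([1015, 236, 165]);
translate([477, 1534, 990]) cube([1015, 236, 165]);


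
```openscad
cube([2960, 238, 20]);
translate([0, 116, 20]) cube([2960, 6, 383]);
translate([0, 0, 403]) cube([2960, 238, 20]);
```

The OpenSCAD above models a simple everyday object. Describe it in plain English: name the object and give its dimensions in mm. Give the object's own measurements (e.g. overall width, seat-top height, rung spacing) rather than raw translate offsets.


An I-beam lying along x, 2960 mm long. Overall section height 423 mm. Two flanges 238 mm wide (y) and 20 mm thick, one on the floor and one at the top; a web 6 mm thick runs between them, centred on the flange width.


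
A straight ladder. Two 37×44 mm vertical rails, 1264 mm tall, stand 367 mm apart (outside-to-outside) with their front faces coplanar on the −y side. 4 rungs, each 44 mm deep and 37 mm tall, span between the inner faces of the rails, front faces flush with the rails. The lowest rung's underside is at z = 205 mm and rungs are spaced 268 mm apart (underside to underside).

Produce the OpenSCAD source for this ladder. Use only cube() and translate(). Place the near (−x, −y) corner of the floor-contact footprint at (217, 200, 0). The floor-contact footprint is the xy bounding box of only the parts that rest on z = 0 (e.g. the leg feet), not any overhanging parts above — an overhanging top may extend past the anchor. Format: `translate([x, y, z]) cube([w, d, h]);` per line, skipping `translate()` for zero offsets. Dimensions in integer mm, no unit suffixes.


translate([217, 200, 0]) cube([37, 44, 1264]);
translate([547, 200, 0]) cube([37, 44, 1264]);
translate([254, 200, 205]) cube([293, 44, 37]);
translate([254, 200, 473]) cube([293, 44, 37]);
translate([254, 200, 741]) cube([293, 44, 37]);
translate([254, 200, 1009]) cube([293, 44, 37]);


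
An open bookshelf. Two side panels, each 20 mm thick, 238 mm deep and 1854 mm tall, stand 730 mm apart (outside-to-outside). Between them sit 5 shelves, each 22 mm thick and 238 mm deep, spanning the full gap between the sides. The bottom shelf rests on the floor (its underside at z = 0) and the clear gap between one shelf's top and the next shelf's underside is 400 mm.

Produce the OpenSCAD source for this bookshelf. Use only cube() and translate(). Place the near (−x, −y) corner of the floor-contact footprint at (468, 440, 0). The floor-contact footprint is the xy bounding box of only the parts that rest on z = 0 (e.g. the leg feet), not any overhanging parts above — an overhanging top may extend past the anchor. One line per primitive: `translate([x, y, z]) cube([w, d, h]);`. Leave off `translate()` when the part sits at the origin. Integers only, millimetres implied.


translate([468, 440, 0]) cube([20, 238, 1854]);
translate([1178, 440, 0]) cube([20, 238, 1854]);
translate([488, 440, 0]) cube([690, 238, 22]);
translate([488, 440, 422]) cube([690, 238, 22]);
translate([488, 440, 844]) cube([690, 238, 22]);
translate([488, 440, 1266]) cube([690, 238, 22]);
translate([488, 440, 1688]) cube([690, 238, 22]);
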